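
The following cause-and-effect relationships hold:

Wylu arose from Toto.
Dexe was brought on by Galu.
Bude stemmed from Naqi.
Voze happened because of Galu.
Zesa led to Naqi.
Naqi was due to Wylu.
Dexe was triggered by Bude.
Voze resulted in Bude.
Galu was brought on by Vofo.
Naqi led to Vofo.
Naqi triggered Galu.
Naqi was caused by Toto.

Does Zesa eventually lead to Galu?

Yes

There is a causal chain: Zesa → Naqi → Galu.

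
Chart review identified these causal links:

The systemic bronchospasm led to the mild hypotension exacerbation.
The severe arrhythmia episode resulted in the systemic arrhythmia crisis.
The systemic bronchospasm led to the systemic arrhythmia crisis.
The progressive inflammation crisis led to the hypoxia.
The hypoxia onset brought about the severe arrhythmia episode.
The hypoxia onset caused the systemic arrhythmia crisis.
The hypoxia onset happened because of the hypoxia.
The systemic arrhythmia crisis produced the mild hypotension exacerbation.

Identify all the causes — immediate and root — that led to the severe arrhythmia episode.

the hypoxia, the hypoxia onset, the progressive inflammation crisis

Immediate cause of the severe arrhythmia episode: the hypoxia onset.
Further upstream: the progressive inflammation crisis, the hypoxia.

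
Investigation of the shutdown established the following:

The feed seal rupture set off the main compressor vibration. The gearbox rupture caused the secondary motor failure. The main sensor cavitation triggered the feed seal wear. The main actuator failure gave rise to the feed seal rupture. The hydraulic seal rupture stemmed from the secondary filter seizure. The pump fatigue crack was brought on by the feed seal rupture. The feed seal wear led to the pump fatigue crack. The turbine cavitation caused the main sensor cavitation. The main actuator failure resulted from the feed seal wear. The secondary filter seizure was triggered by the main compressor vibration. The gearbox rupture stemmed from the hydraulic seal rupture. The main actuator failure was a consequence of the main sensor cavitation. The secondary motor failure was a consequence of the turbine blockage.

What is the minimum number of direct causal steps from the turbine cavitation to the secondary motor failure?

8

Shortest chain: the turbine cavitation → the main sensor cavitation → the main actuator failure → the feed seal rupture → the main compressor vibration → the secondary filter seizure → the hydraulic seal rupture → the gearbox rupture → the secondary motor failure.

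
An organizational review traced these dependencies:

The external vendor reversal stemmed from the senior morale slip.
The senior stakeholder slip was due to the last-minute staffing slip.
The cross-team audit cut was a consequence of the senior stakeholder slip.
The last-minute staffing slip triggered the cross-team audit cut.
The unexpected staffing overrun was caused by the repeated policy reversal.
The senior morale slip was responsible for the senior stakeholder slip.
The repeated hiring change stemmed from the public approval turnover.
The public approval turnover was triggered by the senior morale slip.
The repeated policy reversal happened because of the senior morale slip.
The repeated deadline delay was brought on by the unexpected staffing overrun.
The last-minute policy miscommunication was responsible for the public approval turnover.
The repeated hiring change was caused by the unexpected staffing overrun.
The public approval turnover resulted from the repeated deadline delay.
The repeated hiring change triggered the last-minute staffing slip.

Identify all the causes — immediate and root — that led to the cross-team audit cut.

Immediate causes of the cross-team audit cut: the last-minute staffing slip, the senior stakeholder slip.
Further upstream: the senior morale slip, the repeated policy reversal, the unexpected staffing overrun, the repeated deadline delay, the public approval turnover, the repeated hiring change, the last-minute policy miscommunication.

the last-minute policy miscommunication, the last-minute staffing slip, the public approval turnover, the repeated deadline delay, the repeated hiring change, the repeated policy reversal, the senior morale slip, the senior stakeholder slip, the unexpected staffing overrun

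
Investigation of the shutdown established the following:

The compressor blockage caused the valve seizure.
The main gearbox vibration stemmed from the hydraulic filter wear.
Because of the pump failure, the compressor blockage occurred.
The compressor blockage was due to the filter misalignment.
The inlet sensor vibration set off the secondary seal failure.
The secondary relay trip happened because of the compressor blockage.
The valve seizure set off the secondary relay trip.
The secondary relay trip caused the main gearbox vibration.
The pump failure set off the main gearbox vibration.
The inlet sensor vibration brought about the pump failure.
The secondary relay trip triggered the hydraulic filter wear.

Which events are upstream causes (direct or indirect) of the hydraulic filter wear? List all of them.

Immediate cause of the hydraulic filter wear: the secondary relay trip.
Further upstream: the inlet sensor vibration, the pump failure, the compressor blockage, the valve seizure, the filter misalignment.

the compressor blockage, the filter misalignment, the inlet sensor vibration, the pump failure, the secondary relay trip, the valve seizure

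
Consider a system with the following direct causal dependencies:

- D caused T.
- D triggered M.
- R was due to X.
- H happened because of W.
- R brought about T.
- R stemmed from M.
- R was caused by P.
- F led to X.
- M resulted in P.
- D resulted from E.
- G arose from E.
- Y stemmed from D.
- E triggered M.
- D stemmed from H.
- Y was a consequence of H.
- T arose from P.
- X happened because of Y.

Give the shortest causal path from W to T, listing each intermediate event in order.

W → H
H → D
D → T
Length: 3 steps.

W → H → D → T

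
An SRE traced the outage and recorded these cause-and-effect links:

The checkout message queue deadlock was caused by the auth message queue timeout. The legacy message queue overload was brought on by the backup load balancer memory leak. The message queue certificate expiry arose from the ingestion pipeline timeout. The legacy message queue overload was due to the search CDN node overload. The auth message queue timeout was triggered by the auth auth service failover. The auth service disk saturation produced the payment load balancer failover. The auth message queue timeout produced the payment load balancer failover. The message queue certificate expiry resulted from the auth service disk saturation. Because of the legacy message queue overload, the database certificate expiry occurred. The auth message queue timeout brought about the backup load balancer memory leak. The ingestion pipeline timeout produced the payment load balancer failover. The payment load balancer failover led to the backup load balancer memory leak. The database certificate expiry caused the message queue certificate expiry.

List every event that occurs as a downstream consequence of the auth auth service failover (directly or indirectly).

Direct effects: the auth message queue timeout.
2 steps out: the checkout message queue deadlock, the payment load balancer failover, the backup load balancer memory leak.
3 steps out: the legacy message queue overload.
4 steps out: the database certificate expiry.
5 steps out: the message queue certificate expiry.
Not reachable from it: the ingestion pipeline timeout, the search CDN node overload, the auth service disk saturation.

the auth message queue timeout, the backup load balancer memory leak, the checkout message queue deadlock, the database certificate expiry, the legacy message queue overload, the message queue certificate expiry, the payment load balancer failover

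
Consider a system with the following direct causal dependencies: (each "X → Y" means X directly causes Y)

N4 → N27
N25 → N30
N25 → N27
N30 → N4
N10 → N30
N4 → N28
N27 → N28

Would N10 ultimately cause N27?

There is a causal chain: N10 → N30 → N4 → N27.

Yes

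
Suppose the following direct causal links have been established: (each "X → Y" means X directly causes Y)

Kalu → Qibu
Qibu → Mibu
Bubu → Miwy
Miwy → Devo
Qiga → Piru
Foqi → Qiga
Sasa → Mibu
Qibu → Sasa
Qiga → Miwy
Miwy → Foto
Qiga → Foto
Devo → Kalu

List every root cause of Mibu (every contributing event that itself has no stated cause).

Tracing upstream from Mibu: Mibu ← Qibu ← Kalu ← Devo ← Miwy ← Qiga ← Foqi.
A separate upstream branch: Mibu ← Qibu ← Kalu ← Devo ← Miwy ← Bubu.
Each of those chain origins has no stated cause.

Bubu, Foqi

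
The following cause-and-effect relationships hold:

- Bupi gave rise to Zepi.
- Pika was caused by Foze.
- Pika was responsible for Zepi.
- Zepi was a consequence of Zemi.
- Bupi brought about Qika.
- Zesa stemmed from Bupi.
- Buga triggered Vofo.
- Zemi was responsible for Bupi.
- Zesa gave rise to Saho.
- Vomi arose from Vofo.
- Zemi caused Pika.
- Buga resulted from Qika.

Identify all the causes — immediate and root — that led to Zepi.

Immediate causes of Zepi: Zemi, Bupi, Pika.
Further upstream: Foze.

Bupi, Foze, Pika, Zemi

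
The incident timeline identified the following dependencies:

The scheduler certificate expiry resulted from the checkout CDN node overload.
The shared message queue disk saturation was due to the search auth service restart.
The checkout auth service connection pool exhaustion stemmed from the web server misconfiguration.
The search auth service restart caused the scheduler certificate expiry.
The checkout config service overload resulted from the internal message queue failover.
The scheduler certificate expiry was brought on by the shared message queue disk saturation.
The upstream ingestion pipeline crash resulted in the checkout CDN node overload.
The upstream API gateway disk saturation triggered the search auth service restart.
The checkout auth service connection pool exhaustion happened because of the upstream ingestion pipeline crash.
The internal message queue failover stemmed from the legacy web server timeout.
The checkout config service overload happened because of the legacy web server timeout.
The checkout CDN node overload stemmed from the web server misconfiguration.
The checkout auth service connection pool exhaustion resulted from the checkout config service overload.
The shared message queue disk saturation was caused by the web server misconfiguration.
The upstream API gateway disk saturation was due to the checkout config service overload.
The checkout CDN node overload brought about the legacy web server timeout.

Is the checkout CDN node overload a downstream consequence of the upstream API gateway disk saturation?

The upstream API gateway disk saturation leads to the search auth service restart, the shared message queue disk saturation, the scheduler certificate expiry; the checkout CDN node overload is not among them.

No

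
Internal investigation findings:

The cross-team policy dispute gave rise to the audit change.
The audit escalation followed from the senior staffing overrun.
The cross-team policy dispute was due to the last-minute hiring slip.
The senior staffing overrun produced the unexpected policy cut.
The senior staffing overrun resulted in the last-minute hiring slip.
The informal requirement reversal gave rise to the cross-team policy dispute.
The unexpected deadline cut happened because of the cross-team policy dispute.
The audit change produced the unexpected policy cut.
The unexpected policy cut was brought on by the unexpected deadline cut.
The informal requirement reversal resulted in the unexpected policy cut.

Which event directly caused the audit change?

Upstream contributors include the senior staffing overrun, the last-minute hiring slip, the informal requirement reversal, but only the cross-team policy dispute feeds directly into the audit change.

the cross-team policy dispute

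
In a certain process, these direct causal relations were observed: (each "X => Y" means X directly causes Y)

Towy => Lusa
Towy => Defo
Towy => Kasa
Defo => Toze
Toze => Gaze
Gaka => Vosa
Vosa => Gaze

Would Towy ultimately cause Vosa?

No

Towy leads to Kasa, Defo, Lusa, Toze, Gaze; Vosa is not among them.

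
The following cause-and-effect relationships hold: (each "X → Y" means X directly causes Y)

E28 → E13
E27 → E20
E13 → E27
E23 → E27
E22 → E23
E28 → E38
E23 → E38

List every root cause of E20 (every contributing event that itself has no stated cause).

Tracing upstream from E20: E20 ← E27 ← E13 ← E28.
A separate upstream branch: E20 ← E27 ← E23 ← E22.
Each of those chain origins has no stated cause.

E22, E28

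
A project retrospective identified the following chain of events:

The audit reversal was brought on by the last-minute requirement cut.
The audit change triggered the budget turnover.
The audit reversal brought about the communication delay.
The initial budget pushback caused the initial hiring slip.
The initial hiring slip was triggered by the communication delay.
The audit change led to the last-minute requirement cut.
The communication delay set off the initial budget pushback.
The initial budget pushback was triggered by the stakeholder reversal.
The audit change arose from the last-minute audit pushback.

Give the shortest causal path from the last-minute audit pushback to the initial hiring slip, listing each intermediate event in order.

the last-minute audit pushback → the audit change
the audit change → the last-minute requirement cut
the last-minute requirement cut → the audit reversal
the audit reversal → the communication delay
the communication delay → the initial hiring slip
Length: 5 steps.

the last-minute audit pushback → the audit change → the last-minute requirement cut → the audit reversal → the communication delay → the initial hiring slip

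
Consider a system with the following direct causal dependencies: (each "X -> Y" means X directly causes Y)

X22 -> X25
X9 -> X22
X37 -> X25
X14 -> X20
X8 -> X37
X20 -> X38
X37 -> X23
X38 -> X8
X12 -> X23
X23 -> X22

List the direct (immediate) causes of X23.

Upstream contributors include X14, X20, X38, X8, but only X12, X37 feed directly into X23.

X12, X37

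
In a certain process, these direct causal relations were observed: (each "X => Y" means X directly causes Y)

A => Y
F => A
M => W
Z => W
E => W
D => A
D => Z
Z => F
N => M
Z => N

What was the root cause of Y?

Tracing upstream from Y: Y ← A ← D.
D has no stated cause, so it is the root.

D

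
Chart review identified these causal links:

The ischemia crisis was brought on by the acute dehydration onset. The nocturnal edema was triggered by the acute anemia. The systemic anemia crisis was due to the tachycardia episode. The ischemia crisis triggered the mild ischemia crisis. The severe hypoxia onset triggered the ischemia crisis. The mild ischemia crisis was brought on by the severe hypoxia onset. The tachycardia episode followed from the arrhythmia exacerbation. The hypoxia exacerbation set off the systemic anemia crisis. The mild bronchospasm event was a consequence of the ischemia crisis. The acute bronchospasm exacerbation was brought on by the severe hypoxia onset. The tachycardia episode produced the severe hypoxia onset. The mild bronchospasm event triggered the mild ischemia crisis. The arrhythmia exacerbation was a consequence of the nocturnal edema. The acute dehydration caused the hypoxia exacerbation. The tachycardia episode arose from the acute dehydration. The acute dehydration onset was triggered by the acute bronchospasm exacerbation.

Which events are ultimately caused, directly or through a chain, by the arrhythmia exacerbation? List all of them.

Direct effects: the tachycardia episode.
2 steps out: the systemic anemia crisis, the severe hypoxia onset.
3 steps out: the acute bronchospasm exacerbation, the ischemia crisis, the mild ischemia crisis.
4 steps out: the acute dehydration onset, the mild bronchospasm event.
Not reachable from it: the acute dehydration, the acute anemia, the hypoxia exacerbation, the nocturnal edema.

the acute bronchospasm exacerbation, the acute dehydration onset, the ischemia crisis, the mild bronchospasm event, the mild ischemia crisis, the severe hypoxia onset, the systemic anemia crisis, the tachycardia episode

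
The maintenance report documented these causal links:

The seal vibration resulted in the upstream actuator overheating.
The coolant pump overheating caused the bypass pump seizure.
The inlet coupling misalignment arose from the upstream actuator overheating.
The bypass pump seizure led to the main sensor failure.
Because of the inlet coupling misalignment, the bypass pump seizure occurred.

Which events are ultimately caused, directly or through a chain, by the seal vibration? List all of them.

the bypass pump seizure, the inlet coupling misalignment, the main sensor failure, the upstream actuator overheating

Direct effects: the upstream actuator overheating.
2 steps out: the inlet coupling misalignment.
3 steps out: the bypass pump seizure.
4 steps out: the main sensor failure.
Not reachable from it: the coolant pump overheating.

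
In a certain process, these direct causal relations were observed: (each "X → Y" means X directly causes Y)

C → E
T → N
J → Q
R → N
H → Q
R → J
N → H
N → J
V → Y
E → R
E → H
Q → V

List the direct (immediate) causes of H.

Upstream contributors include C, T, R, but only E, N feed directly into H.

E, N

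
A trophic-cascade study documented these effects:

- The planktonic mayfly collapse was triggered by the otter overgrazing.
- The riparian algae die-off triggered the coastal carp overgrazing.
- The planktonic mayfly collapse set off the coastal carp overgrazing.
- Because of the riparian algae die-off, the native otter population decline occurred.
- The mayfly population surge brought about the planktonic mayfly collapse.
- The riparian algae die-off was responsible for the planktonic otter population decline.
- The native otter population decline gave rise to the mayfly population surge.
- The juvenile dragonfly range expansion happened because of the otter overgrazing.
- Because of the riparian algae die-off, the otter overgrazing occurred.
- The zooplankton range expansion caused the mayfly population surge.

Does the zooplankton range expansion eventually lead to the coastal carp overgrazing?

Yes

There is a causal chain: the zooplankton range expansion → the mayfly population surge → the planktonic mayfly collapse → the coastal carp overgrazing.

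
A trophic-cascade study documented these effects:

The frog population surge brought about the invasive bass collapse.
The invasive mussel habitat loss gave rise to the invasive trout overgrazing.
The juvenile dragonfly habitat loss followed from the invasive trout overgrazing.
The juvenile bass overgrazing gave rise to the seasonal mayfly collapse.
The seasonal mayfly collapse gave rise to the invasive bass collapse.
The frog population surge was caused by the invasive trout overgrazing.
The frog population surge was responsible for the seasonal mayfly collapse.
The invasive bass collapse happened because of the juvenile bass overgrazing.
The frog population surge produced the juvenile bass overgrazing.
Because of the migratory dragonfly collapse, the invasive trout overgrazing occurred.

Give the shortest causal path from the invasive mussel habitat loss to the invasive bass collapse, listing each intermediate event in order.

the invasive mussel habitat loss → the invasive trout overgrazing
the invasive trout overgrazing → the frog population surge
the frog population surge → the invasive bass collapse
Length: 3 steps.

the invasive mussel habitat loss → the invasive trout overgrazing → the frog population surge → the invasive bass collapse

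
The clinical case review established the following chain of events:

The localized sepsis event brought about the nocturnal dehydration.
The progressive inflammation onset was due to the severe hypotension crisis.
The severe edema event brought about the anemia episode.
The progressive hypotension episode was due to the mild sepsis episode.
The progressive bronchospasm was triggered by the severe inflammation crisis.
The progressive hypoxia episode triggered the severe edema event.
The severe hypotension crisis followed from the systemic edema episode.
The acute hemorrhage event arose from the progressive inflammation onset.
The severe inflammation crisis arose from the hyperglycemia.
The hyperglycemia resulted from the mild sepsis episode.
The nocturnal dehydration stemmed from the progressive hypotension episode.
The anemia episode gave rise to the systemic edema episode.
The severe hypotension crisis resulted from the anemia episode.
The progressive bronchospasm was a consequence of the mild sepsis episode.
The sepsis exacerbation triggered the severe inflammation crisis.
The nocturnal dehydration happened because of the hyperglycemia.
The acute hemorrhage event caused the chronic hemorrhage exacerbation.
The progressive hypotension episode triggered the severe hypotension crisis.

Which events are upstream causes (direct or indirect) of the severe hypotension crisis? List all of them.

the anemia episode, the mild sepsis episode, the progressive hypotension episode, the progressive hypoxia episode, the severe edema event, the systemic edema episode

Immediate causes of the severe hypotension crisis: the progressive hypotension episode, the anemia episode, the systemic edema episode.
Further upstream: the mild sepsis episode, the progressive hypoxia episode, the severe edema event.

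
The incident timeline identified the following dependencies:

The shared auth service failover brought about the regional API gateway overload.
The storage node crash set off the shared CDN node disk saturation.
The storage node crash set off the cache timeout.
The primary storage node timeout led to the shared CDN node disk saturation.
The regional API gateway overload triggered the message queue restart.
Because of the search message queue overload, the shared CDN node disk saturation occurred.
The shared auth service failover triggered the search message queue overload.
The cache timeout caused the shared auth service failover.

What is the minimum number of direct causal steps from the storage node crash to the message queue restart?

Shortest chain: the storage node crash → the cache timeout → the shared auth service failover → the regional API gateway overload → the message queue restart.

4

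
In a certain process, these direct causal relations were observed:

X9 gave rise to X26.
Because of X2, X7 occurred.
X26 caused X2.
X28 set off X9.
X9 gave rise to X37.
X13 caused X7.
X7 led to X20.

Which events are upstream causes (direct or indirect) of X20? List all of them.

Immediate cause of X20: X7.
Further upstream: X28, X9, X13, X26, X2.

X13, X2, X26, X28, X7, X9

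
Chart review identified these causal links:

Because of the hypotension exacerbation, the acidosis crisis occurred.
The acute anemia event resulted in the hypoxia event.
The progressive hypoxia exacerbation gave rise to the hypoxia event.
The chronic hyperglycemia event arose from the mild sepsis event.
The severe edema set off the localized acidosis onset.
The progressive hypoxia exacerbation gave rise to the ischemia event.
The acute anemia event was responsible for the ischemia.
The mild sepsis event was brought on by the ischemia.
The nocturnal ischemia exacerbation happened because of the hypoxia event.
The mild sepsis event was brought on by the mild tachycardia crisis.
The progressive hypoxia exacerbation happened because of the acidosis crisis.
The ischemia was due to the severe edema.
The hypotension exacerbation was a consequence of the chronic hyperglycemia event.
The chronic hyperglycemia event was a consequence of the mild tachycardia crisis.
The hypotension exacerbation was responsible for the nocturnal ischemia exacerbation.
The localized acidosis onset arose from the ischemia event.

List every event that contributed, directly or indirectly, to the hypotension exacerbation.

the acute anemia event, the chronic hyperglycemia event, the ischemia, the mild sepsis event, the mild tachycardia crisis, the severe edema

Immediate cause of the hypotension exacerbation: the chronic hyperglycemia event.
Further upstream: the mild tachycardia crisis, the severe edema, the acute anemia event, the ischemia, the mild sepsis event.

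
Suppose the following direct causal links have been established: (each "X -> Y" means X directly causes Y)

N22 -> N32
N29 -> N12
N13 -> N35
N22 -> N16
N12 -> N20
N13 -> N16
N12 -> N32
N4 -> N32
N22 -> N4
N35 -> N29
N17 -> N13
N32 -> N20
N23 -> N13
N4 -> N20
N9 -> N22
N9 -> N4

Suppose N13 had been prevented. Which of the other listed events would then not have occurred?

Downstream of N13: N35, N29, N16, N12, N32, N20.
Of those, still caused via another path: N16, N32, N20.
The remainder have no surviving cause.

N12, N29, N35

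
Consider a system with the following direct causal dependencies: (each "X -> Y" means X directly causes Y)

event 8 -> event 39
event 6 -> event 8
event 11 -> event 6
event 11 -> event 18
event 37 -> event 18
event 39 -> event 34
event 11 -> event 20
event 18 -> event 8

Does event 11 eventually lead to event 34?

There is a causal chain: event 11 → event 6 → event 8 → event 39 → event 34.

Yes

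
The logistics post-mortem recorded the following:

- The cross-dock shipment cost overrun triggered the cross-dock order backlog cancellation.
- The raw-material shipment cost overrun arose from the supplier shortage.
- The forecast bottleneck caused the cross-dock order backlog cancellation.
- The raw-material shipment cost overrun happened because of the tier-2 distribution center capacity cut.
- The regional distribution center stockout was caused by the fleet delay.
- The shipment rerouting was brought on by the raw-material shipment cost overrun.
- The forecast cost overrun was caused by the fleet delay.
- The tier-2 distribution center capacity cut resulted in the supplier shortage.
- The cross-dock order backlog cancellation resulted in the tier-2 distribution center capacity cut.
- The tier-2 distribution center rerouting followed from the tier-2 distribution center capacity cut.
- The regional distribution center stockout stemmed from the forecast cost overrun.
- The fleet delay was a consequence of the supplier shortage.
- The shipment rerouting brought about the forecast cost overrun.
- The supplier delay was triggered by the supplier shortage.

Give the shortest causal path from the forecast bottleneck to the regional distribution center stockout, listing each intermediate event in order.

the forecast bottleneck → the cross-dock order backlog cancellation
the cross-dock order backlog cancellation → the tier-2 distribution center capacity cut
the tier-2 distribution center capacity cut → the supplier shortage
the supplier shortage → the fleet delay
the fleet delay → the regional distribution center stockout
Length: 5 steps.

the forecast bottleneck → the cross-dock order backlog cancellation → the tier-2 distribution center capacity cut → the supplier shortage → the fleet delay → the regional distribution center stockout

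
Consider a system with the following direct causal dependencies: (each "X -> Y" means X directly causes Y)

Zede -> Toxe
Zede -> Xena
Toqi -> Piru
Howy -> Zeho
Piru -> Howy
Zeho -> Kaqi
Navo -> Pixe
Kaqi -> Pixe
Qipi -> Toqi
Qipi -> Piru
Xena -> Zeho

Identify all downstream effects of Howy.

Kaqi, Pixe, Zeho

Direct effects: Zeho.
2 steps out: Kaqi.
3 steps out: Pixe.
Not reachable from it: Navo, Qipi, Toqi, Zede, Toxe, Piru, Xena.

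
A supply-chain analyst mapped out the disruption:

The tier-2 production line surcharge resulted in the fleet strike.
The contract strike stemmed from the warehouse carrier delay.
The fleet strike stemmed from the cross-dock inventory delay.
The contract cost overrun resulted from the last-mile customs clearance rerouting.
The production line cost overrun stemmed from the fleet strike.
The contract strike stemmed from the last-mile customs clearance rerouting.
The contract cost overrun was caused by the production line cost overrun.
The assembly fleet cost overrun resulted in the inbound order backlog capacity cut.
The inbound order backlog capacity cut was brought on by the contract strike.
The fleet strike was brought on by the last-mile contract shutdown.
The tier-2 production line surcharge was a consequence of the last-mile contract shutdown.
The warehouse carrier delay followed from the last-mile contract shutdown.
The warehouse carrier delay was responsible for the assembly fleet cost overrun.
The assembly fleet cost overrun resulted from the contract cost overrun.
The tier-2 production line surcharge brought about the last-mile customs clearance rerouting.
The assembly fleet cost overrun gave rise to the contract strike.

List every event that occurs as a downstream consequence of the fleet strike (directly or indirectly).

the assembly fleet cost overrun, the contract cost overrun, the contract strike, the inbound order backlog capacity cut, the production line cost overrun

Direct effects: the production line cost overrun.
2 steps out: the contract cost overrun.
3 steps out: the assembly fleet cost overrun.
4 steps out: the contract strike, the inbound order backlog capacity cut.
Not reachable from it: the last-mile contract shutdown, the warehouse carrier delay, the tier-2 production line surcharge, the last-mile customs clearance rerouting, the cross-dock inventory delay.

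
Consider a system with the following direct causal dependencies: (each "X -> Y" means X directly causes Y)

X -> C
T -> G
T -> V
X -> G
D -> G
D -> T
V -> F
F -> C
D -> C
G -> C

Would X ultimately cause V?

X leads to G, C; V is not among them.

No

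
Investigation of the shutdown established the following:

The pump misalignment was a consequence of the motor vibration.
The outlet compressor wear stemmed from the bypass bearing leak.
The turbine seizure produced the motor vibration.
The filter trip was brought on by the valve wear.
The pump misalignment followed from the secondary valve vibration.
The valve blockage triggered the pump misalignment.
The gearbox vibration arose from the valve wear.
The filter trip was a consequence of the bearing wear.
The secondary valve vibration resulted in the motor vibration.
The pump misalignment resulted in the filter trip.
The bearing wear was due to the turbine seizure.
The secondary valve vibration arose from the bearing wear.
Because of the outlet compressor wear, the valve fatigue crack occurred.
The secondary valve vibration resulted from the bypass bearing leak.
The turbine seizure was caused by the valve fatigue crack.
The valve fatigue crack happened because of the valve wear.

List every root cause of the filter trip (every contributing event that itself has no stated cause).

Tracing upstream from the filter trip: the filter trip ← the valve wear.
A separate upstream branch: the filter trip ← the pump misalignment ← the secondary valve vibration ← the bypass bearing leak.
A separate upstream branch: the filter trip ← the pump misalignment ← the valve blockage.
Each of those chain origins has no stated cause.

the bypass bearing leak, the valve blockage, the valve wear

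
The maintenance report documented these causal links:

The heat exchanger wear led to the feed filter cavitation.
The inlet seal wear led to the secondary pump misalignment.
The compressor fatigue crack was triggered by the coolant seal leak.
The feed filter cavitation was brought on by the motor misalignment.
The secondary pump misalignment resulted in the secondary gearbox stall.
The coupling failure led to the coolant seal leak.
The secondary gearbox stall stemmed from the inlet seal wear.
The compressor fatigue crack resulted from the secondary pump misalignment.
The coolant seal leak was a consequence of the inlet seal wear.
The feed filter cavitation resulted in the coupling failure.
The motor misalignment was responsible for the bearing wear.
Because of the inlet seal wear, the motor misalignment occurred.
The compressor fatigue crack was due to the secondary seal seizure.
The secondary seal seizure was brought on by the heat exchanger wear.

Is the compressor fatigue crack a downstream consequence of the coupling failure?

Yes

There is a causal chain: the coupling failure → the coolant seal leak → the compressor fatigue crack.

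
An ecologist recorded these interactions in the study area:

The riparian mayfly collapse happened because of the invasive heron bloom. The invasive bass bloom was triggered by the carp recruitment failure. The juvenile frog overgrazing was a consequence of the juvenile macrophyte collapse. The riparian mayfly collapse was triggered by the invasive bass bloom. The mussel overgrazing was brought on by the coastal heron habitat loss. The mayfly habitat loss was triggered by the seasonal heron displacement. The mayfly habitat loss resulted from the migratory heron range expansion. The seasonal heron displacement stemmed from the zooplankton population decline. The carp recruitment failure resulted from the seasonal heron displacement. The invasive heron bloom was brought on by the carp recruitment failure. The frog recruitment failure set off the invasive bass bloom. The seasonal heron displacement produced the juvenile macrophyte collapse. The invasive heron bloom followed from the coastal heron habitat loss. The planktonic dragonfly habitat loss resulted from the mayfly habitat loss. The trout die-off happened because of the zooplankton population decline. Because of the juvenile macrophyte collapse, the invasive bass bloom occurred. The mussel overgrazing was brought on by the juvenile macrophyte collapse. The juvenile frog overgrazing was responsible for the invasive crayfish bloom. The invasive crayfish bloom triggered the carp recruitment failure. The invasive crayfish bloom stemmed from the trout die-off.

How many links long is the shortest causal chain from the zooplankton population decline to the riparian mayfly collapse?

4

Shortest chain: the zooplankton population decline → the seasonal heron displacement → the juvenile macrophyte collapse → the invasive bass bloom → the riparian mayfly collapse.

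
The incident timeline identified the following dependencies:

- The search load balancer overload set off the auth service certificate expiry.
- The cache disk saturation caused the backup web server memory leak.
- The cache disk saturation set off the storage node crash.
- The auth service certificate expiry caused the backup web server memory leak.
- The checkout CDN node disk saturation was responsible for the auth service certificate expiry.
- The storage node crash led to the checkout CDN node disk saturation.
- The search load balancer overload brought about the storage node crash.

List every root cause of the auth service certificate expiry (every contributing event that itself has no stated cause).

the cache disk saturation, the search load balancer overload

Tracing upstream from the auth service certificate expiry: the auth service certificate expiry ← the search load balancer overload.
A separate upstream branch: the auth service certificate expiry ← the checkout CDN node disk saturation ← the storage node crash ← the cache disk saturation.
Each of those chain origins has no stated cause.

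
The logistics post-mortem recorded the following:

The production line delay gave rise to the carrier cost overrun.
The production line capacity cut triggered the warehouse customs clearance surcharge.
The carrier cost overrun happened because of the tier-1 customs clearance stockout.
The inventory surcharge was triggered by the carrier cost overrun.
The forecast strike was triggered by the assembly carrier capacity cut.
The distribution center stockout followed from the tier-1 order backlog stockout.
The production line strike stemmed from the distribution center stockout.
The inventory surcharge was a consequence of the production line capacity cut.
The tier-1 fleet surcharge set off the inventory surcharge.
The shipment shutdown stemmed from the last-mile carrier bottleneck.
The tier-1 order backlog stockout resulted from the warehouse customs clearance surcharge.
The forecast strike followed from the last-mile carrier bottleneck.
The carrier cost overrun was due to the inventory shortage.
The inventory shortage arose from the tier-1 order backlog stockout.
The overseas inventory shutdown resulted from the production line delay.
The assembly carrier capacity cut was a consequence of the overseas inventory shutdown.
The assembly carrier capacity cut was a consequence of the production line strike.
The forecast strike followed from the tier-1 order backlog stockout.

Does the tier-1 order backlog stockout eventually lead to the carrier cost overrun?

There is a causal chain: the tier-1 order backlog stockout → the inventory shortage → the carrier cost overrun.

Yes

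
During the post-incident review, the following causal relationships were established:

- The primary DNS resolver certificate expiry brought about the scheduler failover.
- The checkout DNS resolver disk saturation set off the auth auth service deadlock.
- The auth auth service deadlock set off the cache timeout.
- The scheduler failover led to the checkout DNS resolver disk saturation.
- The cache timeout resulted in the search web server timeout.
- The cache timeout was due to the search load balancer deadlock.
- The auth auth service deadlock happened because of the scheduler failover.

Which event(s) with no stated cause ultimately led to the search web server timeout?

the primary DNS resolver certificate expiry, the search load balancer deadlock

Tracing upstream from the search web server timeout: the search web server timeout ← the cache timeout ← the auth auth service deadlock ← the scheduler failover ← the primary DNS resolver certificate expiry.
A separate upstream branch: the search web server timeout ← the cache timeout ← the search load balancer deadlock.
Each of those chain origins has no stated cause.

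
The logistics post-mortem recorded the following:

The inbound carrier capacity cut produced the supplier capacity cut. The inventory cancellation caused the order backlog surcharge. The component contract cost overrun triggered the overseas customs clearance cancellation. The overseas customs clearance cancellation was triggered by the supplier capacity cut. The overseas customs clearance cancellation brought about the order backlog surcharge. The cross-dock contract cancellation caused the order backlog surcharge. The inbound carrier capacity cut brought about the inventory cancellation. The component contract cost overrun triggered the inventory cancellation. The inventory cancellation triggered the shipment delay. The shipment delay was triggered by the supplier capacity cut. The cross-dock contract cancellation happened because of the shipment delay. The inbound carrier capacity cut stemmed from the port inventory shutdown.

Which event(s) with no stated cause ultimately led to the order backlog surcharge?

the component contract cost overrun, the port inventory shutdown

Tracing upstream from the order backlog surcharge: the order backlog surcharge ← the inventory cancellation ← the component contract cost overrun.
A separate upstream branch: the order backlog surcharge ← the inventory cancellation ← the inbound carrier capacity cut ← the port inventory shutdown.
Each of those chain origins has no stated cause.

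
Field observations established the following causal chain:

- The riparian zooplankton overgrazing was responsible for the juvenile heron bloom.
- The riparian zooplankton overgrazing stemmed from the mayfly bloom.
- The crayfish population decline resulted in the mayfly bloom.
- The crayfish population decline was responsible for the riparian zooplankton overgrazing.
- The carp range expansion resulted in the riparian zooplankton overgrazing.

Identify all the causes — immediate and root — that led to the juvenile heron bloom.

Immediate cause of the juvenile heron bloom: the riparian zooplankton overgrazing.
Further upstream: the crayfish population decline, the mayfly bloom, the carp range expansion.

the carp range expansion, the crayfish population decline, the mayfly bloom, the riparian zooplankton overgrazing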